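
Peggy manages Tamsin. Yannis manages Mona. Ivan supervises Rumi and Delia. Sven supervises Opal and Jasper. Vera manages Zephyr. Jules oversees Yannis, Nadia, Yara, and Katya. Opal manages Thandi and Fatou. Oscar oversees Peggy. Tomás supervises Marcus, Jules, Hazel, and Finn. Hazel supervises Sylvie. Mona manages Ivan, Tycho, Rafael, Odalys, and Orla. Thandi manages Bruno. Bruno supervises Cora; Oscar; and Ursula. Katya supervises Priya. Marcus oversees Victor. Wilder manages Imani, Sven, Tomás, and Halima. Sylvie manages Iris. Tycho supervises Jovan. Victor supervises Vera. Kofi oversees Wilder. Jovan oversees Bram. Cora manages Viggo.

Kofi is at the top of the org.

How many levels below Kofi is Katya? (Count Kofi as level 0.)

Chain from Katya up to Kofi: Katya → Jules → Tomás → Wilder → Kofi. That is 4 steps up, so Katya is 4 levels below Kofi.

4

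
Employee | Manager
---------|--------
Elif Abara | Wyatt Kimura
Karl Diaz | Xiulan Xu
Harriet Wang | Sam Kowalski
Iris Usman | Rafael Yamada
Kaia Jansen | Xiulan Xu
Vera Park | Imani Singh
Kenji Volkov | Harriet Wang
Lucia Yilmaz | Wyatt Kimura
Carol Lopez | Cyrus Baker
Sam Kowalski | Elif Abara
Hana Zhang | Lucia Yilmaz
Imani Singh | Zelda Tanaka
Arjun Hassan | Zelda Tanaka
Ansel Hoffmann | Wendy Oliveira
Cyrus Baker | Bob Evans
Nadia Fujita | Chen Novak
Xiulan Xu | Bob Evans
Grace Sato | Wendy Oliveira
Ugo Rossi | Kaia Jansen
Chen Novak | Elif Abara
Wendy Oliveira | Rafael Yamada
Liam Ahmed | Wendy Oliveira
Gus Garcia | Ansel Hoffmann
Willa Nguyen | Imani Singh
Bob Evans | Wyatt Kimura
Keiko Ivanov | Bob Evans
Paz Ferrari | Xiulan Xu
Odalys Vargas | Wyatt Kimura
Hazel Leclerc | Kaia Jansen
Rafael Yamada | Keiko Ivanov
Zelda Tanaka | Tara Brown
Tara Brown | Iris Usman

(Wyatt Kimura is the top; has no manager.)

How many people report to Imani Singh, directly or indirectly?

2

Imani Singh directly manages Willa Nguyen, Vera Park. Willa Nguyen has no reports. Vera Park has no reports. So Imani Singh's organization is 2 direct reports plus everyone under them: 1 + 1 = 2.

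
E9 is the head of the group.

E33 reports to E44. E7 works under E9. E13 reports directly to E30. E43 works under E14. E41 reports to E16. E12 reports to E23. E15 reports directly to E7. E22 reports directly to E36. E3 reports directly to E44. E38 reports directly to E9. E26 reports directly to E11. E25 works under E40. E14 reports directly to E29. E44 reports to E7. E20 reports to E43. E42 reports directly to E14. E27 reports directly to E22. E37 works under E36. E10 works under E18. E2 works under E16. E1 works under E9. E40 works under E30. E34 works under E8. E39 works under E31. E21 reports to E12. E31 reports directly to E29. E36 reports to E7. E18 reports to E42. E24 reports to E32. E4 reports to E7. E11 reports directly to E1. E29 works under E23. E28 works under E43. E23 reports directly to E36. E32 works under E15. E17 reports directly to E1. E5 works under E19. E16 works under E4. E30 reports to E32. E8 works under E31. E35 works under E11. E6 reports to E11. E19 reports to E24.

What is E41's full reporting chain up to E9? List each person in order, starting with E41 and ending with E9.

E41 -> E16 -> E4 -> E7 -> E9

E41 reports to E16. E16 reports to E4. E4 reports to E7. E7 reports to E9. E9 is at the top.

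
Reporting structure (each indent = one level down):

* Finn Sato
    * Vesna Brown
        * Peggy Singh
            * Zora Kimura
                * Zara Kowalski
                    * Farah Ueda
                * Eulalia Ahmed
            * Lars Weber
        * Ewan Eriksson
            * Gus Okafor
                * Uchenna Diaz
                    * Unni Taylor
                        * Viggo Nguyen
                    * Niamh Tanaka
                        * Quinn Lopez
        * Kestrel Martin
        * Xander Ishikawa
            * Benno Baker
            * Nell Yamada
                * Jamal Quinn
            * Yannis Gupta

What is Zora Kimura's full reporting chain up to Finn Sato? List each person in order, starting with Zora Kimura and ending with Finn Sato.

Zora Kimura -> Peggy Singh -> Vesna Brown -> Finn Sato

Zora Kimura reports to Peggy Singh. Peggy Singh reports to Vesna Brown. Vesna Brown reports to Finn Sato. Finn Sato is at the top.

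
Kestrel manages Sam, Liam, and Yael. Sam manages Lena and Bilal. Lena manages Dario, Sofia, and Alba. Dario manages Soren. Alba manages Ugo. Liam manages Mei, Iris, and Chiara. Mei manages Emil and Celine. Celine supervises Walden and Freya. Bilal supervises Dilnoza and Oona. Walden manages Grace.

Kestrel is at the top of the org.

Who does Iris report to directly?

Iris reports directly to Liam.

Liam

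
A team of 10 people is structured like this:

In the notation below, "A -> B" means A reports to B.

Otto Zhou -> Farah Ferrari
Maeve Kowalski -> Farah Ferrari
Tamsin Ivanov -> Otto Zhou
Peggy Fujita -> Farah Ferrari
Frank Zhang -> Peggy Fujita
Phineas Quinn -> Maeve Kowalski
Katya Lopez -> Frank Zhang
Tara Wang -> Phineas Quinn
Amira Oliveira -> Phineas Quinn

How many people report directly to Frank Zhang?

1

Frank Zhang directly manages Katya Lopez. That is 1 direct report.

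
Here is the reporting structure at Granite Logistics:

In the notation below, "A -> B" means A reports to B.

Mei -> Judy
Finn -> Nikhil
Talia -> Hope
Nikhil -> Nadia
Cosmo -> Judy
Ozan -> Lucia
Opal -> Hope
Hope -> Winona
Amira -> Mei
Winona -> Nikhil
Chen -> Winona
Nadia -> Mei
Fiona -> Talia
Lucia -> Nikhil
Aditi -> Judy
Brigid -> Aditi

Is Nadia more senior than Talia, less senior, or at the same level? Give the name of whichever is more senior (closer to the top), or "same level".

Nadia

Nadia is 2 levels below Judy; Talia is 6. Nadia is higher.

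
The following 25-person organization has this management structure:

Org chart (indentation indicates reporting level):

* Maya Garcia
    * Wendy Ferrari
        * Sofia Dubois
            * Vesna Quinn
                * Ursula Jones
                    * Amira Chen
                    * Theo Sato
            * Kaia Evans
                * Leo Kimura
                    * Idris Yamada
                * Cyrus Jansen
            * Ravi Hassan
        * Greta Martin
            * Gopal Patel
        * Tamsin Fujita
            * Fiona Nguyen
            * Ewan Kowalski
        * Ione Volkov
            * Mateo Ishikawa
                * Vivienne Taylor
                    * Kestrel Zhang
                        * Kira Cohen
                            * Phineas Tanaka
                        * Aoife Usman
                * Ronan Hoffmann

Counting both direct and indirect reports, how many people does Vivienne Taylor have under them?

Vivienne Taylor directly manages Kestrel Zhang. Under Kestrel Zhang: Aoife Usman, Kira Cohen, Phineas Tanaka (3). That's 4 in total.

4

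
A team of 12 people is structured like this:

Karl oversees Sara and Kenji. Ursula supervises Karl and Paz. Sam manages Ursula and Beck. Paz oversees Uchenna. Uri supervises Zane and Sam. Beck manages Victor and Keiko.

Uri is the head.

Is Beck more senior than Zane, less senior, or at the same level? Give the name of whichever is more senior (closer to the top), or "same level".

Beck is 2 levels below Uri; Zane is 1. Zane is higher.

Zane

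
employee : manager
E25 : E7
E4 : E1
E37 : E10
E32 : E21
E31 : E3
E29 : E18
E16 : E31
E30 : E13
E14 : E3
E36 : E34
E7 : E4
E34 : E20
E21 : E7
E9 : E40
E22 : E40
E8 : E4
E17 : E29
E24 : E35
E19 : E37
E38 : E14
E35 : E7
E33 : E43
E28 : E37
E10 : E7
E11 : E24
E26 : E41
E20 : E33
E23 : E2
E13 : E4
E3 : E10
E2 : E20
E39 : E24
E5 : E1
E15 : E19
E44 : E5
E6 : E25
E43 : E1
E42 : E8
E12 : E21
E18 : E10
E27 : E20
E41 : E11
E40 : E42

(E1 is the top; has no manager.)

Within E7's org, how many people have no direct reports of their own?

The people in E7's organization with no one reporting to them are E38, E16, E17, E28, E15, E6, E12, E32, E39, E26. That is 10.

10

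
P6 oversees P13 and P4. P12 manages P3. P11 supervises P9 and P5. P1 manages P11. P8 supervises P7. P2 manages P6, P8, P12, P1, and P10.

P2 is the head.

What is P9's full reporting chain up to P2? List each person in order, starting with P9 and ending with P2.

P9 reports to P11. P11 reports to P1. P1 reports to P2. P2 is at the top.

P9 -> P11 -> P1 -> P2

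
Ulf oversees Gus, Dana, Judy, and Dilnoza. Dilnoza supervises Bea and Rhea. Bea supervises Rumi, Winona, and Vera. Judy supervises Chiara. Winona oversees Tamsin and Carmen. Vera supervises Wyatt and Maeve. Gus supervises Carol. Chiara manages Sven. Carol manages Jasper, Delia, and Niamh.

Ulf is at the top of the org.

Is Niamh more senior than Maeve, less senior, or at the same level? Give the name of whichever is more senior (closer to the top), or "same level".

Niamh

Niamh is 3 levels below Ulf; Maeve is 4. Niamh is higher.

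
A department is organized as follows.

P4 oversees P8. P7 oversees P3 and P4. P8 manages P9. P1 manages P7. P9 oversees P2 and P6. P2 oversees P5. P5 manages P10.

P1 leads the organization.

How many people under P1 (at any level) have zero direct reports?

The people in P1's organization with no one reporting to them are P6, P10, P3. That is 3.

3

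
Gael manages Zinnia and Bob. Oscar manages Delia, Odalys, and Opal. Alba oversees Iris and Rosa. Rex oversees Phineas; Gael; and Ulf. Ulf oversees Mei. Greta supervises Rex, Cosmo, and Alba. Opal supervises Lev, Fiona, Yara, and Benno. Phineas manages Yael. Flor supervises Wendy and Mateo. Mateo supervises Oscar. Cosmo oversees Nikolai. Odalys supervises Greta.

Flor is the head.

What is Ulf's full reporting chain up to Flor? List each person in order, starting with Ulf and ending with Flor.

Ulf reports to Rex. Rex reports to Greta. Greta reports to Odalys. Odalys reports to Oscar. Oscar reports to Mateo. Mateo reports to Flor. Flor is at the top.

Ulf -> Rex -> Greta -> Odalys -> Oscar -> Mateo -> Flor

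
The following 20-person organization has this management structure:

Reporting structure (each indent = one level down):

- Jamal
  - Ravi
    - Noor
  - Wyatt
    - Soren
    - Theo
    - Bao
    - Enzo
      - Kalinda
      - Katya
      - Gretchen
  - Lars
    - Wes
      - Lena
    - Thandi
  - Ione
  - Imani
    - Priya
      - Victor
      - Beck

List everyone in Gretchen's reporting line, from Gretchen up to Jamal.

Gretchen -> Enzo -> Wyatt -> Jamal

Gretchen reports to Enzo. Enzo reports to Wyatt. Wyatt reports to Jamal. Jamal is at the top.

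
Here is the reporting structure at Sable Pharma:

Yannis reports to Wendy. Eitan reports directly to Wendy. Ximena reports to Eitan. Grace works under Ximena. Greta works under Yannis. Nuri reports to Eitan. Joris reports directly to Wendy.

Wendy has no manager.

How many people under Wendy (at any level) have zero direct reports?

4

The people in Wendy's organization with no one reporting to them are Joris, Nuri, Grace, Greta. That is 4.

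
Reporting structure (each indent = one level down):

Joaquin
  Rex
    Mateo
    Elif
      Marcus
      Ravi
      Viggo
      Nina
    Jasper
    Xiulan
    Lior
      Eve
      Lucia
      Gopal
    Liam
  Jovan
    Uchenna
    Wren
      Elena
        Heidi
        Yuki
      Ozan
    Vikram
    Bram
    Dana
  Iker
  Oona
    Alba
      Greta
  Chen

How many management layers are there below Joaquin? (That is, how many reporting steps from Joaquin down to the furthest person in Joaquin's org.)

4

The longest chain under Joaquin runs Joaquin → Jovan → Wren → Elena → Yuki, which is 4 levels below Joaquin.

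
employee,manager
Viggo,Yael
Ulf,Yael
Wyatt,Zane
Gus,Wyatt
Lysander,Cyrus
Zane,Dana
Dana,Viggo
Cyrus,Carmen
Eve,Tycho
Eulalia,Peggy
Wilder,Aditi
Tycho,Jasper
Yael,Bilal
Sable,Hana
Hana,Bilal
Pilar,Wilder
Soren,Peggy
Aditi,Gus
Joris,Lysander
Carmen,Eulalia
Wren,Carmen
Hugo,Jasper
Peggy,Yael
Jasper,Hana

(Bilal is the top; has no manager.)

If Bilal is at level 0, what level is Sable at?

Chain from Sable up to Bilal: Sable → Hana → Bilal. That is 2 steps up, so Sable is 2 levels below Bilal.

2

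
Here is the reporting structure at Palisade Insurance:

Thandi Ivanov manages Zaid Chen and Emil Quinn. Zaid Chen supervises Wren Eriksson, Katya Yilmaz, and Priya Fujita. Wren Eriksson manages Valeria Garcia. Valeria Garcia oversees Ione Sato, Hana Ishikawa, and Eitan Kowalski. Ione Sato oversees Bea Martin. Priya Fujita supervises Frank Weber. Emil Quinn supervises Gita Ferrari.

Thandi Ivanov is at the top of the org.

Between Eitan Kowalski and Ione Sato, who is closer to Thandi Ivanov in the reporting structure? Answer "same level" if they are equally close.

Both Eitan Kowalski and Ione Sato are 4 levels below Thandi Ivanov.

same level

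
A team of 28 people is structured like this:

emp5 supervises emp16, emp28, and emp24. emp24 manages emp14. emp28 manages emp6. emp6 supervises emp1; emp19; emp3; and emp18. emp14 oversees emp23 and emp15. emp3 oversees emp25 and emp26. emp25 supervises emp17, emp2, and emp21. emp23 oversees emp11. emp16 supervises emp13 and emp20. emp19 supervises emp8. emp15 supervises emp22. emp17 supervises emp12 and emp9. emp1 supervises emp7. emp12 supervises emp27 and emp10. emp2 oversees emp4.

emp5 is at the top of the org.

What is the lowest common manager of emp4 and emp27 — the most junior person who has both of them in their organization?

emp25

emp4's chain of managers is emp2, emp25, emp3, emp6, emp28, emp5. emp27's chain of managers is emp12, emp17, emp25, emp3, emp6, emp28, emp5. The first manager that appears in both chains is emp25.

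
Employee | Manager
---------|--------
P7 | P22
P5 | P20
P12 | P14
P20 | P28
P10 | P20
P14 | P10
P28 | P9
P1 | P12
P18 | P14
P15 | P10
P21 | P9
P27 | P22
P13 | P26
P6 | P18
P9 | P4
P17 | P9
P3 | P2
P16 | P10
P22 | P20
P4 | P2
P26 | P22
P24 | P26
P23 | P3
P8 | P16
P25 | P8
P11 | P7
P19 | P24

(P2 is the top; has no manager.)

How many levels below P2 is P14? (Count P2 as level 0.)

6

Chain from P14 up to P2: P14 → P10 → P20 → P28 → P9 → P4 → P2. That is 6 steps up, so P14 is 6 levels below P2.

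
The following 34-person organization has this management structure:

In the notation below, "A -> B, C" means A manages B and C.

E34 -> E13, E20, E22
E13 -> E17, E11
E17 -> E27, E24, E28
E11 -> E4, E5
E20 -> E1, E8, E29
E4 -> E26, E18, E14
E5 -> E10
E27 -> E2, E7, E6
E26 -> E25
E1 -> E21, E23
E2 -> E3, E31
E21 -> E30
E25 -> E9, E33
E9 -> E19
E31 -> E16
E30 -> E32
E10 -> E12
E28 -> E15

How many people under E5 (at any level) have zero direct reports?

The only person in E5's organization with no one reporting to them is E12. That is 1.

1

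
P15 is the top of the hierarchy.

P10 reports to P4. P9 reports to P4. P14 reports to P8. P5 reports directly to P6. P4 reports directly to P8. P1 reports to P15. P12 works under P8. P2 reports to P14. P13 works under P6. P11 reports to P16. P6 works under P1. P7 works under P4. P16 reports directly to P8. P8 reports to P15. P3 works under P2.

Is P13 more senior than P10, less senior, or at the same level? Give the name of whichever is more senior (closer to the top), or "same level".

Both P13 and P10 are 3 levels below P15.

same level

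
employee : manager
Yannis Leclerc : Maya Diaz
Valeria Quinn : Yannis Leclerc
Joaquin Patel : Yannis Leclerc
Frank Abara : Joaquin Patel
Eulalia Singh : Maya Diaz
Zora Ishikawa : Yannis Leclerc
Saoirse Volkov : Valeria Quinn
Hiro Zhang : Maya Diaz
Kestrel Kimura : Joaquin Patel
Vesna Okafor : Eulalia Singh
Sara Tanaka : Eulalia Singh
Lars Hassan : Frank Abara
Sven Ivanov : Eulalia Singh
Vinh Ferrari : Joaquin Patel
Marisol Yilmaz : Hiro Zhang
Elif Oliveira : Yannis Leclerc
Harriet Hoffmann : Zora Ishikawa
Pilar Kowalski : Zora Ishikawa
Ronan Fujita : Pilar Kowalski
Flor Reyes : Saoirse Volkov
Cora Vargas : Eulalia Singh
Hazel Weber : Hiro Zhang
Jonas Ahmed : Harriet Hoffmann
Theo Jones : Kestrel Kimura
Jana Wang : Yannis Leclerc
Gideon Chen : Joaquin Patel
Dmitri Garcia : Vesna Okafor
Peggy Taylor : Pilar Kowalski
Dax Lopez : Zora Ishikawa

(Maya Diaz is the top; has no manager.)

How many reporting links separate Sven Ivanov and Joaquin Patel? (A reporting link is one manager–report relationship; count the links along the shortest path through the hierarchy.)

4

Sven Ivanov is 2 levels below Maya Diaz, and Joaquin Patel is 2 levels below Maya Diaz (their lowest common manager). The shortest path runs up from Sven Ivanov to Maya Diaz and back down to Joaquin Patel: 2 + 2 = 4 links.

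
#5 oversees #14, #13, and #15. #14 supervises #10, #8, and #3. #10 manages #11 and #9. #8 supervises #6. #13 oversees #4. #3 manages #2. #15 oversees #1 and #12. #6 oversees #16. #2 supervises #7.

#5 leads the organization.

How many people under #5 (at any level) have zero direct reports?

The people in #5's organization with no one reporting to them are #12, #1, #4, #7, #16, #9, #11. That is 7.

7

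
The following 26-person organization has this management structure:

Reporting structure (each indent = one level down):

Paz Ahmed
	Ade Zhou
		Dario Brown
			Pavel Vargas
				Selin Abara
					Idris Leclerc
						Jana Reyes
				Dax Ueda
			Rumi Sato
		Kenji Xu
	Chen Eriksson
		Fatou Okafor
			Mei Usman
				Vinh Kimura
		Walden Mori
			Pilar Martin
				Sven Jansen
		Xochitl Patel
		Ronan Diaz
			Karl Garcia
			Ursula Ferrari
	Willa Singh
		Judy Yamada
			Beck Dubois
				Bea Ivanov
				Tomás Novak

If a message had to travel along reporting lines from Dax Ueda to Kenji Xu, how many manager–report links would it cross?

Dax Ueda is 3 levels below Ade Zhou, and Kenji Xu is 1 level below Ade Zhou (their lowest common manager). The shortest path runs up from Dax Ueda to Ade Zhou and back down to Kenji Xu: 3 + 1 = 4 links.

4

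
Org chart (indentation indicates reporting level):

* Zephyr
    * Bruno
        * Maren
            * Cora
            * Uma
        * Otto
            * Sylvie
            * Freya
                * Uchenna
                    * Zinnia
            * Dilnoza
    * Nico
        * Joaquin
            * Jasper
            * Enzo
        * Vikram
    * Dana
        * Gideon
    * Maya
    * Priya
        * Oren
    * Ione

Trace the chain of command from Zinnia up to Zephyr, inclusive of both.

Zinnia -> Uchenna -> Freya -> Otto -> Bruno -> Zephyr

Zinnia reports to Uchenna. Uchenna reports to Freya. Freya reports to Otto. Otto reports to Bruno. Bruno reports to Zephyr. Zephyr is at the top.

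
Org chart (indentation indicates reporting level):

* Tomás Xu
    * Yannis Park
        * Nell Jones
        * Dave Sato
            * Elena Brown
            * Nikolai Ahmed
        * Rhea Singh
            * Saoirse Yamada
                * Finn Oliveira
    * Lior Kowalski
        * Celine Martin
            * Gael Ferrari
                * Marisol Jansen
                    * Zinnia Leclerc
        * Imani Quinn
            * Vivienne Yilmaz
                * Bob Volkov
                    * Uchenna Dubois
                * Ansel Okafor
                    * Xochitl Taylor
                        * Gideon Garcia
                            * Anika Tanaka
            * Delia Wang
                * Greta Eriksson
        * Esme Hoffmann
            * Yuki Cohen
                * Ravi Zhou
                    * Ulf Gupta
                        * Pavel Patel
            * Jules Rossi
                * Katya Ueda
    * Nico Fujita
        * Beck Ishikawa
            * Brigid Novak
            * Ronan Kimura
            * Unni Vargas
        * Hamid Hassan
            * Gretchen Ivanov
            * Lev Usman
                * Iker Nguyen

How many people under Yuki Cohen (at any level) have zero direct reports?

1

The only person in Yuki Cohen's organization with no one reporting to them is Pavel Patel. That is 1.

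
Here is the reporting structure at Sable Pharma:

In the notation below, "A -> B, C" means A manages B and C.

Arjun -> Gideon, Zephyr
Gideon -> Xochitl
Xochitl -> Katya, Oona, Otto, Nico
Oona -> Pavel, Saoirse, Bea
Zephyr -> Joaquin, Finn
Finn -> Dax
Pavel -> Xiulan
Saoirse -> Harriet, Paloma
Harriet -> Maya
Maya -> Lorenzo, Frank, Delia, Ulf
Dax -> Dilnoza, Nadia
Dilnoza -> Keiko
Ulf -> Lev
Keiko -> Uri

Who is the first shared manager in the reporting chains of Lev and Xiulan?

Oona

Lev's chain of managers is Ulf, Maya, Harriet, Saoirse, Oona, Xochitl, Gideon, Arjun. Xiulan's chain of managers is Pavel, Oona, Xochitl, Gideon, Arjun. The first manager that appears in both chains is Oona.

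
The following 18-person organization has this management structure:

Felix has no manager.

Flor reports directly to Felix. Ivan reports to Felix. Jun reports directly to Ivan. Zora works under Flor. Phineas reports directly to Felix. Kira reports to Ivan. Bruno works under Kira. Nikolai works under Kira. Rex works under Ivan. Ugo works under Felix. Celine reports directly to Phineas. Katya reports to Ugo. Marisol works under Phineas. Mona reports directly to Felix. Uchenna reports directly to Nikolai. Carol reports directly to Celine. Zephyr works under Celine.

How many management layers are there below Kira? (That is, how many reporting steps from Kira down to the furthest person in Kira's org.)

2

The longest chain under Kira runs Kira → Nikolai → Uchenna, which is 2 levels below Kira.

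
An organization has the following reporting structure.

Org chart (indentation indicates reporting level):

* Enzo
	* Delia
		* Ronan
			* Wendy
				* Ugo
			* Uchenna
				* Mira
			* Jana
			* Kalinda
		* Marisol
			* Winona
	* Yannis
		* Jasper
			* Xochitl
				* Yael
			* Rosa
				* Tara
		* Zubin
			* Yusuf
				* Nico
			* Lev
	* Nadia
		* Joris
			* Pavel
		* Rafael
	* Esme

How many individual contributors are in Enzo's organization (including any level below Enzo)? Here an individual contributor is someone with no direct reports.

12

The people in Enzo's organization with no one reporting to them are Esme, Rafael, Pavel, Lev, Nico, Tara, Yael, Winona, Kalinda, Jana, Mira, Ugo. That is 12.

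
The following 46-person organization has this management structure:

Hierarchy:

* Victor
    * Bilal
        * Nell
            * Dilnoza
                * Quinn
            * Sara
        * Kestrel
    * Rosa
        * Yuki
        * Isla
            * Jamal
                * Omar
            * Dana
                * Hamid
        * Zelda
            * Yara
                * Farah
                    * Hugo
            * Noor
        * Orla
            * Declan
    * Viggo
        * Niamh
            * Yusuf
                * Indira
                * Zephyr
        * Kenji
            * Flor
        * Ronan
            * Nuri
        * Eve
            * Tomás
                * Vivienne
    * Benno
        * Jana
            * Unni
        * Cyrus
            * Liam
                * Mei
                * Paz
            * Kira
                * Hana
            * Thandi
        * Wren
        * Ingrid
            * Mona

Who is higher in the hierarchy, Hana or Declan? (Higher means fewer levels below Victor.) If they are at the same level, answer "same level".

Declan

Hana is 4 levels below Victor; Declan is 3. Declan is higher.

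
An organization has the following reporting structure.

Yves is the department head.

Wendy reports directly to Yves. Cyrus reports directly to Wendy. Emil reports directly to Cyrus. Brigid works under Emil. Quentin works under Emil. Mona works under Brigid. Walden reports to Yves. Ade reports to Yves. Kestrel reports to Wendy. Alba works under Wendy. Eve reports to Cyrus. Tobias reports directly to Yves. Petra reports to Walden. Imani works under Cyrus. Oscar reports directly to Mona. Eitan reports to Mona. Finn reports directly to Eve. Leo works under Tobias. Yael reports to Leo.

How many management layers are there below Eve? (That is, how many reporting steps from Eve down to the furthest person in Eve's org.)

1

The longest chain under Eve runs Eve → Finn, which is 1 level below Eve.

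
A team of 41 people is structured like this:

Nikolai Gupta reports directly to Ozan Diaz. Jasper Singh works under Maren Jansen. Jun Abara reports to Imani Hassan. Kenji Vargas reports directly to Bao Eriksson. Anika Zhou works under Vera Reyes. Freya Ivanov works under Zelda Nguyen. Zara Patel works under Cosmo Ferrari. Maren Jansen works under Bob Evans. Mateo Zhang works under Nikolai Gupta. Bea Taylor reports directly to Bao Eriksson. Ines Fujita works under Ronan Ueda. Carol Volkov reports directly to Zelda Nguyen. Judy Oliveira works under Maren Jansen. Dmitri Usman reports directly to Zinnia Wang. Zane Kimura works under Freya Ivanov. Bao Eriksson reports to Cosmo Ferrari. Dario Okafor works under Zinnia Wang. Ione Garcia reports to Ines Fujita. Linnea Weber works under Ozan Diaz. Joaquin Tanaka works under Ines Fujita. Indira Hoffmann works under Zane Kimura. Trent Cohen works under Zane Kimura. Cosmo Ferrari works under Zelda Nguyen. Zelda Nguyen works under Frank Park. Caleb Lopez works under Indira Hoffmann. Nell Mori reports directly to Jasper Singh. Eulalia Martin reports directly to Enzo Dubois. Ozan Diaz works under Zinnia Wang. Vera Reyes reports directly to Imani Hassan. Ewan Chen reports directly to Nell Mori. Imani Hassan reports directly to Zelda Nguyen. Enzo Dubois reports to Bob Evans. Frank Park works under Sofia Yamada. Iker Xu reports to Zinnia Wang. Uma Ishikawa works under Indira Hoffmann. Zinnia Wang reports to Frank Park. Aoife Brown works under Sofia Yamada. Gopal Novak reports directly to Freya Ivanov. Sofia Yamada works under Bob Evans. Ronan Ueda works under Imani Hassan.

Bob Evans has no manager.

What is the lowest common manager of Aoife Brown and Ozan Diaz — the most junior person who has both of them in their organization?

Aoife Brown's chain of managers is Sofia Yamada, Bob Evans. Ozan Diaz's chain of managers is Zinnia Wang, Frank Park, Sofia Yamada, Bob Evans. The first manager that appears in both chains is Sofia Yamada.

Sofia Yamada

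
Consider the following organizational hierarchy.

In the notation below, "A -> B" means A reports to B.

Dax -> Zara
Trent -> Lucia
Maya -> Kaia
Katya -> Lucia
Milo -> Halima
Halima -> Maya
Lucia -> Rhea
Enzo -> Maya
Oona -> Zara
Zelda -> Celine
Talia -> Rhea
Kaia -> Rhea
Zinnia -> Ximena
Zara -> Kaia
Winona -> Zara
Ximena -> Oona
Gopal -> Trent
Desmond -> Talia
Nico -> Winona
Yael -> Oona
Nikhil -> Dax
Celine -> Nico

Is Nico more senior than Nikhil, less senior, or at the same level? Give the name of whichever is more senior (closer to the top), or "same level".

same level

Both Nico and Nikhil are 4 levels below Rhea.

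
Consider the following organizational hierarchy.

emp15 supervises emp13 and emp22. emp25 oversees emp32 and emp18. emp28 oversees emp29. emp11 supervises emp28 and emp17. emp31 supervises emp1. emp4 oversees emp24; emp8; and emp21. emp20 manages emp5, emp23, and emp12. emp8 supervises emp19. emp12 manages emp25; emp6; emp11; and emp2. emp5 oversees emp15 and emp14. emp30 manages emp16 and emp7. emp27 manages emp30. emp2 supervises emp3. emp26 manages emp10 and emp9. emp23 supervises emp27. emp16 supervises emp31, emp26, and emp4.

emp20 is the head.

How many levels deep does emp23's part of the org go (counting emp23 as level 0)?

6

The longest chain under emp23 runs emp23 → emp27 → emp30 → emp16 → emp4 → emp8 → emp19, which is 6 levels below emp23.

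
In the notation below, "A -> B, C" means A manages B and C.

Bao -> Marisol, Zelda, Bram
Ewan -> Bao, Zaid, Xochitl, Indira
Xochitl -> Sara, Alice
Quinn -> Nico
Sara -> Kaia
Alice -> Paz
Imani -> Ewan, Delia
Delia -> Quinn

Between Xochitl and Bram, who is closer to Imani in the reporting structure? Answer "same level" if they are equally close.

Xochitl is 2 levels below Imani; Bram is 3. Xochitl is higher.

Xochitl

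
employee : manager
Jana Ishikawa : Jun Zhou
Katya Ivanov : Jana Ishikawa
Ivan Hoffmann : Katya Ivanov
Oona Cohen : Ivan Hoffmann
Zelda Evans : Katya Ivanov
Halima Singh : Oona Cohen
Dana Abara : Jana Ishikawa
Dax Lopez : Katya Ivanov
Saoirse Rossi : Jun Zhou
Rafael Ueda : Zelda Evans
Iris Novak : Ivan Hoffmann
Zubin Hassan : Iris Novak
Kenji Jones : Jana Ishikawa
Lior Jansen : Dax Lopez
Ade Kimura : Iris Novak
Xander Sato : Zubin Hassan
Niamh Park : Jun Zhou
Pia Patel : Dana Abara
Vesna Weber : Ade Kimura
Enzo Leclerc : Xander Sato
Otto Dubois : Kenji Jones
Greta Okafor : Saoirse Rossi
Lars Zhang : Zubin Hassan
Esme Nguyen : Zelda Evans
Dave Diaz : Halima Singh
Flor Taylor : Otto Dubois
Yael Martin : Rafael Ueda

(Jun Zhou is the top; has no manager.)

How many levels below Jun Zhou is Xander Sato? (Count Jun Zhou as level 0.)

Chain from Xander Sato up to Jun Zhou: Xander Sato → Zubin Hassan → Iris Novak → Ivan Hoffmann → Katya Ivanov → Jana Ishikawa → Jun Zhou. That is 6 steps up, so Xander Sato is 6 levels below Jun Zhou.

6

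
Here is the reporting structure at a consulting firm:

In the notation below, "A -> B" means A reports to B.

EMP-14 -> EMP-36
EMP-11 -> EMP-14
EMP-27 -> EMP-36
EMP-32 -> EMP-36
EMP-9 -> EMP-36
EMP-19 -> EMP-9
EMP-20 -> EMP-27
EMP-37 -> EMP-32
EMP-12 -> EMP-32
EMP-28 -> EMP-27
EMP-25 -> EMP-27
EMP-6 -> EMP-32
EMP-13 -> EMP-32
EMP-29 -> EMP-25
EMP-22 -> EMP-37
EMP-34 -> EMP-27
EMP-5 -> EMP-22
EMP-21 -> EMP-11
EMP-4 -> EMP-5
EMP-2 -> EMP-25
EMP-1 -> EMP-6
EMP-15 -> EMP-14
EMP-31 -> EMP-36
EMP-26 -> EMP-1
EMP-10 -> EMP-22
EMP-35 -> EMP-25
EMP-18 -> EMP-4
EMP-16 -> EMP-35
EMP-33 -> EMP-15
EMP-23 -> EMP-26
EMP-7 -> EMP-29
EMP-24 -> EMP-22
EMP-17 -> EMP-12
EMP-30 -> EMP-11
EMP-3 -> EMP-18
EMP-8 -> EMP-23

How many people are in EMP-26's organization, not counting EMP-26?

2

EMP-26 directly manages EMP-23. Under EMP-23: EMP-8 (1). That's 2 in total.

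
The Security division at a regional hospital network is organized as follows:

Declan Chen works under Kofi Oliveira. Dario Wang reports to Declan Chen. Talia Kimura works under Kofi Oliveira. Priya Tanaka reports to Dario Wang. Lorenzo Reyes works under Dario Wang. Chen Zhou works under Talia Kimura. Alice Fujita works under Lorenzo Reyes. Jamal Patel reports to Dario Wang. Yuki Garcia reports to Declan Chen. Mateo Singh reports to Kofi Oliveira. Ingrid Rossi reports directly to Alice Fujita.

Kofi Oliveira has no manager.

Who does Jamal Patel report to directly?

Dario Wang

Jamal Patel reports directly to Dario Wang.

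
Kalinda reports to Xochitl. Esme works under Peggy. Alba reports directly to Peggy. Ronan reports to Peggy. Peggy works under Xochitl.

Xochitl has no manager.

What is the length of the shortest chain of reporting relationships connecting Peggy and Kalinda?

Peggy is 1 level below Xochitl, and Kalinda is 1 level below Xochitl (their lowest common manager). The shortest path runs up from Peggy to Xochitl and back down to Kalinda: 1 + 1 = 2 links.

2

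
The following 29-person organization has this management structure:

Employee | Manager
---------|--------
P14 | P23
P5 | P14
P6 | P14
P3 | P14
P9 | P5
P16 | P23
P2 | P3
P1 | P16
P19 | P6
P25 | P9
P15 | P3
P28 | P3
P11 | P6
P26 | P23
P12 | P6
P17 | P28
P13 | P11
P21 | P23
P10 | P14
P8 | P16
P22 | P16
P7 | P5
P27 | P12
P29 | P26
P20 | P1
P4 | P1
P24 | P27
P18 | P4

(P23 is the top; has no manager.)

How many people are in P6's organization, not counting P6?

P6 directly manages P19, P11, P12. P19 has no reports. Under P11: P13 (1). Under P12: P27, P24 (2). So P6's organization is 3 direct reports plus everyone under them: 1 + 2 + 3 = 6.

6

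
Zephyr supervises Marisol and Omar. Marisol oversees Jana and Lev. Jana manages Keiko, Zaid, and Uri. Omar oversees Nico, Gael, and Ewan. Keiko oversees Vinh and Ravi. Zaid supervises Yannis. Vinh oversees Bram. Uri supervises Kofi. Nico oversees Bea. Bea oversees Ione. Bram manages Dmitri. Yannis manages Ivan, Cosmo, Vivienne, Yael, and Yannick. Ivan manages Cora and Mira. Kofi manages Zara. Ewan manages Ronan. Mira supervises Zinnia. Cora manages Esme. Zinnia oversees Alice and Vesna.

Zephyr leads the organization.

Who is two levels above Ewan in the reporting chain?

Ewan reports to Omar, and Omar reports to Zephyr. So Ewan's skip-level manager is Zephyr.

Zephyr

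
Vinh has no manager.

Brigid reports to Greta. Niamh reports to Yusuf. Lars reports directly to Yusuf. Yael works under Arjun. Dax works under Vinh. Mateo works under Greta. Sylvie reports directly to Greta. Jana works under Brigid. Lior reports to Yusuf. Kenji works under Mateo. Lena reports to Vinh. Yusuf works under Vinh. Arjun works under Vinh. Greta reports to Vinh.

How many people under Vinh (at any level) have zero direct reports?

9

The people in Vinh's organization with no one reporting to them are Lena, Dax, Lars, Lior, Niamh, Jana, Kenji, Sylvie, Yael. That is 9.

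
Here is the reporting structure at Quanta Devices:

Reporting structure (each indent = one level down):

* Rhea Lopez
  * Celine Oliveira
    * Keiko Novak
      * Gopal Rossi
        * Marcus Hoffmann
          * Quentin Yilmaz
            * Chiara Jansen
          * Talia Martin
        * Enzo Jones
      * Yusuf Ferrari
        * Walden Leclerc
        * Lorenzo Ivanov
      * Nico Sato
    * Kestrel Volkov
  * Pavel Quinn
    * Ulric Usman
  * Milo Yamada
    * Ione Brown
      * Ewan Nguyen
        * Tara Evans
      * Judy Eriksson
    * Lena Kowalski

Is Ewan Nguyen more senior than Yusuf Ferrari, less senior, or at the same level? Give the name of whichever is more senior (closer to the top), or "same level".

Both Ewan Nguyen and Yusuf Ferrari are 3 levels below Rhea Lopez.

same level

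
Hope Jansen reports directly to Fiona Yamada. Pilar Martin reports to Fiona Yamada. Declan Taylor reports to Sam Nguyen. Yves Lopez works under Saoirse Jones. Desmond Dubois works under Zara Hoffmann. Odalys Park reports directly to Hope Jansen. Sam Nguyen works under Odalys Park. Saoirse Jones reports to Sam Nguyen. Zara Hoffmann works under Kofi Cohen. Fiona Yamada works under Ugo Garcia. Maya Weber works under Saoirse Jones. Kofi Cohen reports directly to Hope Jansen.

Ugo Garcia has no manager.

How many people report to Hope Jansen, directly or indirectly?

Hope Jansen directly manages Kofi Cohen, Odalys Park. Under Kofi Cohen: Zara Hoffmann, Desmond Dubois (2). Under Odalys Park: Sam Nguyen, Saoirse Jones, Maya Weber, Yves Lopez, Declan Taylor (5). So Hope Jansen's organization is 2 direct reports plus everyone under them: 3 + 6 = 9.

9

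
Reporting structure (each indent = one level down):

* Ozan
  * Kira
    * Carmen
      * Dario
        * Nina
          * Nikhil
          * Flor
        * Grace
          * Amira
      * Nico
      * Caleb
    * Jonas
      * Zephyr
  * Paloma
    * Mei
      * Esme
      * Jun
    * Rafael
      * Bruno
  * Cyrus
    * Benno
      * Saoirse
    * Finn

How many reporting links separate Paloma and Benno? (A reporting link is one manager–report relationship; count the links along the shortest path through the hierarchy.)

3

Paloma is 1 level below Ozan, and Benno is 2 levels below Ozan (their lowest common manager). The shortest path runs up from Paloma to Ozan and back down to Benno: 1 + 2 = 3 links.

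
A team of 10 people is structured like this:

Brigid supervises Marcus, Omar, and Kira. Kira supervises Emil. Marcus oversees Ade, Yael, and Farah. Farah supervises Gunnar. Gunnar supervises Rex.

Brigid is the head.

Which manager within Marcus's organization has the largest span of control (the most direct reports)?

Marcus

Direct-report counts within Marcus's organization: Marcus has 3; Farah has 1; Gunnar has 1. The largest is 3, held by Marcus.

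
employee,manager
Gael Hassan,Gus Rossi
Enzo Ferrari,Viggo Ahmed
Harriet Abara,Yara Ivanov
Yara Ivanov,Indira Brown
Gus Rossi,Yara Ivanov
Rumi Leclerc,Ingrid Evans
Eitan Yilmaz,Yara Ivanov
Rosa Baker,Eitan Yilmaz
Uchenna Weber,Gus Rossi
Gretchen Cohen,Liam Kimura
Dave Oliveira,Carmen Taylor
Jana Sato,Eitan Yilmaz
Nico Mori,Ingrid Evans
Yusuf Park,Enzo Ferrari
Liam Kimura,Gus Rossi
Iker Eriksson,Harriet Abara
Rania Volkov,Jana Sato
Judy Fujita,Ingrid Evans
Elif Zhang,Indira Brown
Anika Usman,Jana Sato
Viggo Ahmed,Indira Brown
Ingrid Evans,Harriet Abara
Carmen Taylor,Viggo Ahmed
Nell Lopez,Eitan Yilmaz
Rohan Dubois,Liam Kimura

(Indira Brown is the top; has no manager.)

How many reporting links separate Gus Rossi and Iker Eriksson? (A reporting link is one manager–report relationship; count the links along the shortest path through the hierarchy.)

Gus Rossi is 1 level below Yara Ivanov, and Iker Eriksson is 2 levels below Yara Ivanov (their lowest common manager). The shortest path runs up from Gus Rossi to Yara Ivanov and back down to Iker Eriksson: 1 + 2 = 3 links.

3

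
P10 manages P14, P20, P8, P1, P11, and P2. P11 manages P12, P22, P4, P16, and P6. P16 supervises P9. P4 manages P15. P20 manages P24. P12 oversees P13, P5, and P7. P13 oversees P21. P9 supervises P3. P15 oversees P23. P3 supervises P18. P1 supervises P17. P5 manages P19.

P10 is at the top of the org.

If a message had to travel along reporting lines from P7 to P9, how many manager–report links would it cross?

P7 is 2 levels below P11, and P9 is 2 levels below P11 (their lowest common manager). The shortest path runs up from P7 to P11 and back down to P9: 2 + 2 = 4 links.

4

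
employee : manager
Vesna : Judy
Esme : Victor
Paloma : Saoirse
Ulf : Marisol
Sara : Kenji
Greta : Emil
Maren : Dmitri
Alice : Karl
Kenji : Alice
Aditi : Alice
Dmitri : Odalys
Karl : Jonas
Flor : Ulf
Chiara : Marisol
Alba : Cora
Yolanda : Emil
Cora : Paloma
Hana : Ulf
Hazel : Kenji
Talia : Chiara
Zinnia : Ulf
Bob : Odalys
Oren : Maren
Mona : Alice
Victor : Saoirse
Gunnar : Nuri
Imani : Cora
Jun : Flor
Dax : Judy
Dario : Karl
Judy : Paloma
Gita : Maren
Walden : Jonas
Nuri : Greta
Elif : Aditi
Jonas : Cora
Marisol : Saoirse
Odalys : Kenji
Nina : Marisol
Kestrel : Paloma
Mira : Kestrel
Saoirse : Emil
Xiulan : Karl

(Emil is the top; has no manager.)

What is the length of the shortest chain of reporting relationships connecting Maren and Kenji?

Maren is in Kenji's organization: the chain from Maren up to Kenji is Maren → Dmitri → Odalys → Kenji, which is 3 links.

3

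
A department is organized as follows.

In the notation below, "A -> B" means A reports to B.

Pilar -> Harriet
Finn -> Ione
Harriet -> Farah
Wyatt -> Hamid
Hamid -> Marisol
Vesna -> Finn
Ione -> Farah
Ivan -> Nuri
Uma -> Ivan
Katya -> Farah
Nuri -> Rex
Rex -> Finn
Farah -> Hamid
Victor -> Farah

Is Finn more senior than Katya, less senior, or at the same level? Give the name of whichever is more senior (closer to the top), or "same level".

Finn is 4 levels below Marisol; Katya is 3. Katya is higher.

Katya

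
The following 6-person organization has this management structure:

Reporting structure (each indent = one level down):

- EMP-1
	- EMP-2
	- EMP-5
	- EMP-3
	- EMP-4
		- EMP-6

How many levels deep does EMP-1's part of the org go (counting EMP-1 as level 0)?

The longest chain under EMP-1 runs EMP-1 → EMP-4 → EMP-6, which is 2 levels below EMP-1.

2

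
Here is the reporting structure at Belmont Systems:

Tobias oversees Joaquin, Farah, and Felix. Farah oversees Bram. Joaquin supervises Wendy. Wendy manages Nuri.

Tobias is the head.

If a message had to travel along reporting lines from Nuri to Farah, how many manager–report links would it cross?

4

Nuri is 3 levels below Tobias, and Farah is 1 level below Tobias (their lowest common manager). The shortest path runs up from Nuri to Tobias and back down to Farah: 3 + 1 = 4 links.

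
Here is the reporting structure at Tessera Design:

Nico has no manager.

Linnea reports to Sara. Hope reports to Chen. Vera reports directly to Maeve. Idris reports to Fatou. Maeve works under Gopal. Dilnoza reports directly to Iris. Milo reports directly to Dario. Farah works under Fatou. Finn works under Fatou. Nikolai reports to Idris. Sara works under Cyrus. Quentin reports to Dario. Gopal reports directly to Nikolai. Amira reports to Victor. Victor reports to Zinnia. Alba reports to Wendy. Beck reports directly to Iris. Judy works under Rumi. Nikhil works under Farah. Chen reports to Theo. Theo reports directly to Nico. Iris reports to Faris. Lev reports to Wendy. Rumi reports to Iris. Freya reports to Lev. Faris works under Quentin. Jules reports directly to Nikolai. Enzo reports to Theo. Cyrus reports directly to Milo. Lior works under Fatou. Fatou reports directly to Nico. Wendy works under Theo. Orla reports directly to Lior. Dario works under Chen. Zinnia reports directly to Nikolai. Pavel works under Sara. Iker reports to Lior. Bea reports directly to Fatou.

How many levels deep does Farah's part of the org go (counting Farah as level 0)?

The longest chain under Farah runs Farah → Nikhil, which is 1 level below Farah.

1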